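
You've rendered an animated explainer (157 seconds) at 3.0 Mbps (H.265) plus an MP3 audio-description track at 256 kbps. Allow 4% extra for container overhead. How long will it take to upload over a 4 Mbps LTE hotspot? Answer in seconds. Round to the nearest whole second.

133 seconds

Audio: 256 kbps = 0.256 Mbps.
Total bitrate: 3.256 Mbps.
File: 3.256 Mbps × 157 s = 511.2 Mb.
With 4% container overhead: ×1.04. → 531.6 Mb.
At 4 Mbps: 531.6 / 4 = 132.9 s ≈ 133 seconds.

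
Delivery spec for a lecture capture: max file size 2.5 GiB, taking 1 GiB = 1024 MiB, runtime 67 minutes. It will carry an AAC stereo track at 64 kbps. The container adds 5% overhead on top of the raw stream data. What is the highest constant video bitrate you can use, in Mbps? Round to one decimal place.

Budget: 2.5 GiB = 21474.8 Mb.
Stream payload after overhead: 21474.8 / 1.05 = 20452.2 Mb.
67 min = 4020 s
Total bitrate budget: 20452.2 Mb / 4020 s = 5.088 Mbps.
Audio: 64 kbps = 0.064 Mbps.
Video: 5.088 − 0.064 = 5.024 Mbps.

5.0 Mbps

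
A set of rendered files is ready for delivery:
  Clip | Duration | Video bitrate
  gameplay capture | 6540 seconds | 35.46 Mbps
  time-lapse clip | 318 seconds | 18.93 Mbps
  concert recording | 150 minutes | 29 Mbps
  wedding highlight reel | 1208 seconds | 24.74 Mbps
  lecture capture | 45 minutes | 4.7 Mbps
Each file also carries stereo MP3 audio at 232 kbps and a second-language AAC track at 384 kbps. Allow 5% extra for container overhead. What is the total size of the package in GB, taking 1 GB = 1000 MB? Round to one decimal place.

Audio total: 232 + 384 = 616 kbps = 0.616 Mbps.
gameplay capture: 36.076 Mbps × 6540 s × 1.05 = 247733.9 Mb
time-lapse clip: 19.546 Mbps × 318 s × 1.05 = 6526.4 Mb
concert recording: 29.616 Mbps × 9000 s × 1.05 = 279871.2 Mb
wedding highlight reel: 25.356 Mbps × 1208 s × 1.05 = 32161.6 Mb
lecture capture: 5.316 Mbps × 2700 s × 1.05 = 15070.9 Mb
Total: 581363.9 Mb = 72670.5 MB.
= 72.67 GB.

72.7 GB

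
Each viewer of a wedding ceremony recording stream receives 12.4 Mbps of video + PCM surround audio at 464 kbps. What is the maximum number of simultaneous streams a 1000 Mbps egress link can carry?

77

Audio: 464 kbps = 0.464 Mbps.
Per-viewer media rate: 12.864 Mbps.
1000 Mbps = 1,000 Mbps; 1,000 / 12.864 = 77.74 → 77 viewers.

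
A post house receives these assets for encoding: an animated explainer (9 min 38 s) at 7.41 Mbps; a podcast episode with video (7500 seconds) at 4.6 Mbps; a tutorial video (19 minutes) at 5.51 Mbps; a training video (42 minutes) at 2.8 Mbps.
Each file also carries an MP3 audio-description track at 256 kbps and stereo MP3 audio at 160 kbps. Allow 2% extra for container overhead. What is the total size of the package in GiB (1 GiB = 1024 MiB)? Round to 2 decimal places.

6.77 GiB

Audio total: 256 + 160 = 416 kbps = 0.416 Mbps.
animated explainer: 7.826 Mbps × 578 s × 1.02 = 4613.9 Mb
podcast episode with video: 5.016 Mbps × 7500 s × 1.02 = 38372.4 Mb
tutorial video: 5.926 Mbps × 1140 s × 1.02 = 6890.8 Mb
training video: 3.216 Mbps × 2520 s × 1.02 = 8266.4 Mb
Total: 58143.5 Mb = 7267.9 MB.
= 6.769 GiB.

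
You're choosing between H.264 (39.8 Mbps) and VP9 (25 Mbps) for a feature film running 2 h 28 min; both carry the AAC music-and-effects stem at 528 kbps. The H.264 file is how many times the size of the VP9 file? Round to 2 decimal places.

1.58

2 h 28 min = 148 min = 8880 s
Audio: 528 kbps = 0.528 Mbps.
H.264: 40.328 Mbps × 8880 s = 358112.6 Mb = 44.764 GB.
VP9: 25.528 Mbps × 8880 s = 226688.6 Mb = 28.336 GB.
Ratio: 44.764 / 28.336 = 1.580.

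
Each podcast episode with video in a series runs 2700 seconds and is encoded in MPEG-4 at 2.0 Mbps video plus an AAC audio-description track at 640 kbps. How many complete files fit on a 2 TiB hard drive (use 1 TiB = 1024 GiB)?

Audio: 640 kbps = 0.640 Mbps.
Total bitrate: 2.640 Mbps.
Per item: 2.640 Mbps × 2700 s = 7,128 Mb = 891.0 MB.
Capacity: 2 TiB = 17,592,186 Mb; 2468.04 items → 2468 complete.

2468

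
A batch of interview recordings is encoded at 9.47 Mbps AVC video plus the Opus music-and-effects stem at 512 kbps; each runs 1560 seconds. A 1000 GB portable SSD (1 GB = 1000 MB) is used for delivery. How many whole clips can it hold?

513

Audio: 512 kbps = 0.512 Mbps.
Total bitrate: 9.982 Mbps.
Per item: 9.982 Mbps × 1560 s = 15,572 Mb = 1,946 MB.
Capacity: 1000 GB = 8,000,000 Mb; 513.75 items → 513 complete.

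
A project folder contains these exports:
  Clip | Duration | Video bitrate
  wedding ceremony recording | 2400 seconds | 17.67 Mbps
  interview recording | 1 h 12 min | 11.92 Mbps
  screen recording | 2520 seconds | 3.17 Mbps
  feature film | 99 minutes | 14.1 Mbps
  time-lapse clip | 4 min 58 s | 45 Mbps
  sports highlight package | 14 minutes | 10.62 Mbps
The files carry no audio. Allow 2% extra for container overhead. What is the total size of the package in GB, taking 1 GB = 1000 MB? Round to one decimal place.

wedding ceremony recording: 17.670 Mbps × 2400 s × 1.02 = 43256.2 Mb
interview recording: 11.920 Mbps × 4320 s × 1.02 = 52524.3 Mb
screen recording: 3.170 Mbps × 2520 s × 1.02 = 8148.2 Mb
feature film: 14.100 Mbps × 5940 s × 1.02 = 85429.1 Mb
time-lapse clip: 45.000 Mbps × 298 s × 1.02 = 13678.2 Mb
sports highlight package: 10.620 Mbps × 840 s × 1.02 = 9099.2 Mb
Total: 212135.1 Mb = 26516.9 MB.
= 26.52 GB.

26.5 GB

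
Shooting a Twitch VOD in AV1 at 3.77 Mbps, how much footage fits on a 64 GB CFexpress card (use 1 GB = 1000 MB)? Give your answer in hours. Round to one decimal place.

Capacity: 64 GB = 512,000 Mb.
Recording time: 512,000 / 3.770 = 135,809 s ≈ 37.7 hours.

37.7 hours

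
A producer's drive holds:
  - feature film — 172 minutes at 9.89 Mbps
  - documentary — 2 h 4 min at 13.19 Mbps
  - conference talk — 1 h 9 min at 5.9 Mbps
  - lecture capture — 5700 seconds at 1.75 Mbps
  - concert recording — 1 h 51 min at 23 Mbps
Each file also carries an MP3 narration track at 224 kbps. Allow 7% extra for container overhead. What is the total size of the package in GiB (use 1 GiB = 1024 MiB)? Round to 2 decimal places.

49.26 GiB

Audio: 224 kbps = 0.224 Mbps.
feature film: 10.114 Mbps × 10320 s × 1.07 = 111682.8 Mb
documentary: 13.414 Mbps × 7440 s × 1.07 = 106786.2 Mb
conference talk: 6.124 Mbps × 4140 s × 1.07 = 27128.1 Mb
lecture capture: 1.974 Mbps × 5700 s × 1.07 = 12039.4 Mb
concert recording: 23.224 Mbps × 6660 s × 1.07 = 165498.9 Mb
Total: 423135.4 Mb = 52891.9 MB.
= 49.26 GiB.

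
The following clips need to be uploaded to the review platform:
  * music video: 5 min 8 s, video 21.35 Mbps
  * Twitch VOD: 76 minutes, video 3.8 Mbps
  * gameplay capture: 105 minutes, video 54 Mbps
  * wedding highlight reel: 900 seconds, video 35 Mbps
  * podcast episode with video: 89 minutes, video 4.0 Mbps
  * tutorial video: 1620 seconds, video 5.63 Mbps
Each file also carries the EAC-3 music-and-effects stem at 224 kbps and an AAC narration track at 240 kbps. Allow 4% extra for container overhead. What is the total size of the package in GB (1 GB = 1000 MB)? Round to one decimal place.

Audio total: 224 + 240 = 464 kbps = 0.464 Mbps.
music video: 21.814 Mbps × 308 s × 1.04 = 6987.5 Mb
Twitch VOD: 4.264 Mbps × 4560 s × 1.04 = 20221.6 Mb
gameplay capture: 54.464 Mbps × 6300 s × 1.04 = 356848.1 Mb
wedding highlight reel: 35.464 Mbps × 900 s × 1.04 = 33194.3 Mb
podcast episode with video: 4.464 Mbps × 5340 s × 1.04 = 24791.3 Mb
tutorial video: 6.094 Mbps × 1620 s × 1.04 = 10267.2 Mb
Total: 452309.9 Mb = 56538.7 MB.
= 56.54 GB.

56.5 GB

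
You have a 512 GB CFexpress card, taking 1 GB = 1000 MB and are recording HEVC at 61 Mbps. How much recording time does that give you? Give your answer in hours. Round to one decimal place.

Capacity: 512 GB = 4,096,000 Mb.
Recording time: 4,096,000 / 61.000 = 67,148 s ≈ 18.7 hours.

18.7 hours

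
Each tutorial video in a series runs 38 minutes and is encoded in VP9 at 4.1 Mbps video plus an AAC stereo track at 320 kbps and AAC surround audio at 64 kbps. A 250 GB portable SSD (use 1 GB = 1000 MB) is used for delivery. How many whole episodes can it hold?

195

38 min = 2280 s
Audio total: 320 + 64 = 384 kbps = 0.384 Mbps.
Total bitrate: 4.484 Mbps.
Per item: 4.484 Mbps × 2280 s = 10,224 Mb = 1,278 MB.
Capacity: 250 GB = 2,000,000 Mb; 195.63 items → 195 complete.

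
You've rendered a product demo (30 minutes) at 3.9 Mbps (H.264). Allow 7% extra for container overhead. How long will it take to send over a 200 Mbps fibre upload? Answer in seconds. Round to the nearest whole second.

30 min = 1800 s
File: 3.900 Mbps × 1800 s = 7020.0 Mb.
With 7% container overhead: ×1.07. → 7511.4 Mb.
At 200 Mbps: 7511.4 / 200 = 37.6 s ≈ 37.6 seconds.

38 seconds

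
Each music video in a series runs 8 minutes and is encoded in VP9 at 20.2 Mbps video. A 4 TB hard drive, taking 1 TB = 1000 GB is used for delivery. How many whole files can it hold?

8 min = 480 s
Per item: 20.200 Mbps × 480 s = 9,696 Mb = 1,212 MB.
Capacity: 4 TB = 32,000,000 Mb; 3300.33 items → 3300 complete.

3300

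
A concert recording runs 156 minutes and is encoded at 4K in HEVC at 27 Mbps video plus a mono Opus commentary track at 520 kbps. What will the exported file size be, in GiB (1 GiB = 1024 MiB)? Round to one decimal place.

156 min = 9360 s
Audio: 520 kbps = 0.520 Mbps.
Total bitrate: 27 + 0.520 = 27.520 Mbps.
Stream data: 27.520 Mbps × 9360 s = 257587.2 Mb.
257,587 Mb = 32,198,400,000 bytes ÷ 1,073,741,824 = 29.99 GiB.

30.0 GiB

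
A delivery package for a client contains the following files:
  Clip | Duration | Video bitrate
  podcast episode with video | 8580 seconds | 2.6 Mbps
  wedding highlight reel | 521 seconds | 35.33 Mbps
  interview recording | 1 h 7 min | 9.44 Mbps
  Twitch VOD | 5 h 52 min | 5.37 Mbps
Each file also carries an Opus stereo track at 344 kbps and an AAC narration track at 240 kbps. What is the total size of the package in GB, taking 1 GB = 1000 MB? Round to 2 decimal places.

26.51 GB

Audio total: 344 + 240 = 584 kbps = 0.584 Mbps.
podcast episode with video: 3.184 Mbps × 8580 s = 27318.7 Mb
wedding highlight reel: 35.914 Mbps × 521 s = 18711.2 Mb
interview recording: 10.024 Mbps × 4020 s = 40296.5 Mb
Twitch VOD: 5.954 Mbps × 21120 s = 125748.5 Mb
Total: 212074.9 Mb = 26509.4 MB.
= 26.51 GB.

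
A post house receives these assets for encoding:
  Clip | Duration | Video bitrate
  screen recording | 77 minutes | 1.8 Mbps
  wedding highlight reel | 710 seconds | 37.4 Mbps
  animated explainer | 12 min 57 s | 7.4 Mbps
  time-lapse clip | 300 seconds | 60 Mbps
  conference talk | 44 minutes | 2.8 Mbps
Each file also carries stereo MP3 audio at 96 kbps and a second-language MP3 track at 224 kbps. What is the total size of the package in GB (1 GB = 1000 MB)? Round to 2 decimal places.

Audio total: 96 + 224 = 320 kbps = 0.320 Mbps.
screen recording: 2.120 Mbps × 4620 s = 9794.4 Mb
wedding highlight reel: 37.720 Mbps × 710 s = 26781.2 Mb
animated explainer: 7.720 Mbps × 777 s = 5998.4 Mb
time-lapse clip: 60.320 Mbps × 300 s = 18096.0 Mb
conference talk: 3.120 Mbps × 2640 s = 8236.8 Mb
Total: 68906.8 Mb = 8613.4 MB.
= 8.613 GB.

8.61 GB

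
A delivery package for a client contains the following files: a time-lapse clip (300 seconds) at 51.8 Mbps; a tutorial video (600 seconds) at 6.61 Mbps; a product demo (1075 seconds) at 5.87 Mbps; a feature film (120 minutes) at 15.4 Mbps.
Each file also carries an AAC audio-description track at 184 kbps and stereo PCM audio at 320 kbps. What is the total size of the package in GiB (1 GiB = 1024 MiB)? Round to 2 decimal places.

Audio total: 184 + 320 = 504 kbps = 0.504 Mbps.
time-lapse clip: 52.304 Mbps × 300 s = 15691.2 Mb
tutorial video: 7.114 Mbps × 600 s = 4268.4 Mb
product demo: 6.374 Mbps × 1075 s = 6852.1 Mb
feature film: 15.904 Mbps × 7200 s = 114508.8 Mb
Total: 141320.5 Mb = 17665.1 MB.
= 16.45 GiB.

16.45 GiB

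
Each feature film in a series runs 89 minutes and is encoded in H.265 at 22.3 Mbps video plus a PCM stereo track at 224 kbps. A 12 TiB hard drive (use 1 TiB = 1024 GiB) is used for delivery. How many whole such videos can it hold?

877

89 min = 5340 s
Audio: 224 kbps = 0.224 Mbps.
Total bitrate: 22.524 Mbps.
Per item: 22.524 Mbps × 5340 s = 120,278 Mb = 15,035 MB.
Capacity: 12 TiB = 105,553,116 Mb; 877.58 items → 877 complete.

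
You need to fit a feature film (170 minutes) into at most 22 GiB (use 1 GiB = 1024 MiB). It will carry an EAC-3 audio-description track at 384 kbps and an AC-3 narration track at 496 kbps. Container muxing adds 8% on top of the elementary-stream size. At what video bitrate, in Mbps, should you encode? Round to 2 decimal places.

16.27 Mbps

Budget: 22 GiB = 188978.6 Mb.
Stream payload after overhead: 188978.6 / 1.08 = 174980.1 Mb.
170 min = 10200 s
Total bitrate budget: 174980.1 Mb / 10200 s = 17.155 Mbps.
Audio total: 384 + 496 = 880 kbps = 0.880 Mbps.
Video: 17.155 − 0.880 = 16.275 Mbps.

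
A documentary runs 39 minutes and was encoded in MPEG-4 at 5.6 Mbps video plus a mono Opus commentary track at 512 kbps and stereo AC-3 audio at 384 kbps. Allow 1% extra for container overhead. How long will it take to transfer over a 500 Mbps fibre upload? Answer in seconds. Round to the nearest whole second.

39 min = 2340 s
Audio total: 512 + 384 = 896 kbps = 0.896 Mbps.
Total bitrate: 6.496 Mbps.
File: 6.496 Mbps × 2340 s = 15200.6 Mb.
With 1% container overhead: ×1.01. → 15352.6 Mb.
At 500 Mbps: 15352.6 / 500 = 30.7 s ≈ 30.7 seconds.

31 seconds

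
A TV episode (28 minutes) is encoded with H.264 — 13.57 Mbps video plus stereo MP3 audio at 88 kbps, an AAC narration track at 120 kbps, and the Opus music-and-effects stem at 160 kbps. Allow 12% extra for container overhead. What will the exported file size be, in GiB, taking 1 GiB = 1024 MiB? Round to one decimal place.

28 min = 1680 s
Audio total: 88 + 120 + 160 = 368 kbps = 0.368 Mbps.
Total bitrate: 13.57 + 0.368 = 13.938 Mbps.
Stream data: 13.938 Mbps × 1680 s = 23415.8 Mb.
With 12% container overhead: ×1.12.
26,226 Mb = 3,278,217,600 bytes ÷ 1,073,741,824 = 3.053 GiB.

3.1 GiB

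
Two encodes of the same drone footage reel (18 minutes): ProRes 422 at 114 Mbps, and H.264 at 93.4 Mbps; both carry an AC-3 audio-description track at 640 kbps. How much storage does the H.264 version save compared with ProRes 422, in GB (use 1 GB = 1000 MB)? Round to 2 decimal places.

18 min = 1080 s
Audio: 640 kbps = 0.640 Mbps.
ProRes 422: 114.640 Mbps × 1080 s = 123811.2 Mb = 15.476 GB.
H.264: 94.040 Mbps × 1080 s = 101563.2 Mb = 12.695 GB.
Saving: 15.476 − 12.695 = 2.781 GB.

2.78 GB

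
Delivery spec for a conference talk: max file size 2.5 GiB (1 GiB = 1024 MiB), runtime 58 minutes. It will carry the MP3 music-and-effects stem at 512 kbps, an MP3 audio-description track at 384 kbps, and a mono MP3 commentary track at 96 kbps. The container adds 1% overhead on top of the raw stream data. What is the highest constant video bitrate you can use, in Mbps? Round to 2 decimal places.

Budget: 2.5 GiB = 21474.8 Mb.
Stream payload after overhead: 21474.8 / 1.01 = 21262.2 Mb.
58 min = 3480 s
Total bitrate budget: 21262.2 Mb / 3480 s = 6.110 Mbps.
Audio total: 512 + 384 + 96 = 992 kbps = 0.992 Mbps.
Video: 6.110 − 0.992 = 5.118 Mbps.

5.12 Mbps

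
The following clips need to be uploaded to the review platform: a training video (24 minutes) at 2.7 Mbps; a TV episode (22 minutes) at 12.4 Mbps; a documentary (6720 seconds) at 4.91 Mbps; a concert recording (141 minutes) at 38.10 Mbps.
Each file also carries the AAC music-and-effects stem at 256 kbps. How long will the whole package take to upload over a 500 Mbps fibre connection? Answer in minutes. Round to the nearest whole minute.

Audio: 256 kbps = 0.256 Mbps.
training video: 2.956 Mbps × 1440 s = 4256.6 Mb
TV episode: 12.656 Mbps × 1320 s = 16705.9 Mb
documentary: 5.166 Mbps × 6720 s = 34715.5 Mb
concert recording: 38.356 Mbps × 8460 s = 324491.8 Mb
Total: 380169.8 Mb = 47521.2 MB.
At 500 Mbps: 380169.8 / 500 = 760 s ≈ 12.7 minutes.

13 minutes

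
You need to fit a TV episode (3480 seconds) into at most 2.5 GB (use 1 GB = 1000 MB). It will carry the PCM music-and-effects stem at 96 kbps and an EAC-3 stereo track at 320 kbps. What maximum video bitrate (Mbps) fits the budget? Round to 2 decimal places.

5.33 Mbps

Budget: 2.5 GB = 20000.0 Mb.
Total bitrate budget: 20000.0 Mb / 3480 s = 5.747 Mbps.
Audio total: 96 + 320 = 416 kbps = 0.416 Mbps.
Video: 5.747 − 0.416 = 5.331 Mbps.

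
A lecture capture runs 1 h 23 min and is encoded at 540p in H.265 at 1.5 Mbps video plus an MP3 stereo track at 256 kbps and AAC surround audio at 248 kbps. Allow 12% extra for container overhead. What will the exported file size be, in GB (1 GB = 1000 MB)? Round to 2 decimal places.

1.40 GB

1 h 23 min = 83 min = 4980 s
Audio total: 256 + 248 = 504 kbps = 0.504 Mbps.
Total bitrate: 1.5 + 0.504 = 2.004 Mbps.
Stream data: 2.004 Mbps × 4980 s = 9979.9 Mb.
With 12% container overhead: ×1.12.
11,178 Mb ÷ 8 = 1,397 MB → 1.397 GB.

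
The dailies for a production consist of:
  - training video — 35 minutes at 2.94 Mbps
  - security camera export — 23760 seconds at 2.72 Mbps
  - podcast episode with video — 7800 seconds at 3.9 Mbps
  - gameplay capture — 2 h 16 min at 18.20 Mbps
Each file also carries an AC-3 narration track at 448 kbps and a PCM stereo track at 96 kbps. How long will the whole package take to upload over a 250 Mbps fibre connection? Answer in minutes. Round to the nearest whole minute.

18 minutes

Audio total: 448 + 96 = 544 kbps = 0.544 Mbps.
training video: 3.484 Mbps × 2100 s = 7316.4 Mb
security camera export: 3.264 Mbps × 23760 s = 77552.6 Mb
podcast episode with video: 4.444 Mbps × 7800 s = 34663.2 Mb
gameplay capture: 18.744 Mbps × 8160 s = 152951.0 Mb
Total: 272483.3 Mb = 34060.4 MB.
At 250 Mbps: 272483.3 / 250 = 1090 s ≈ 18.2 minutes.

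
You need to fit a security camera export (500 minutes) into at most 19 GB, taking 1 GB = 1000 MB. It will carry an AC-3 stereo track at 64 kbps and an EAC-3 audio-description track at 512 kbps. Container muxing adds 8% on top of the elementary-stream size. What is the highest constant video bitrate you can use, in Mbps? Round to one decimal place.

4.1 Mbps

Budget: 19 GB = 152000.0 Mb.
Stream payload after overhead: 152000.0 / 1.08 = 140740.7 Mb.
500 min = 30000 s
Total bitrate budget: 140740.7 Mb / 30000 s = 4.691 Mbps.
Audio total: 64 + 512 = 576 kbps = 0.576 Mbps.
Video: 4.691 − 0.576 = 4.115 Mbps.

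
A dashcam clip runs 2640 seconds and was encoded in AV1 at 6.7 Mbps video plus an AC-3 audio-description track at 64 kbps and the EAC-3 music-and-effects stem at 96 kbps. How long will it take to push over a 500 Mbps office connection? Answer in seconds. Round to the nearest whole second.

Audio total: 64 + 96 = 160 kbps = 0.160 Mbps.
Total bitrate: 6.860 Mbps.
File: 6.860 Mbps × 2640 s = 18110.4 Mb.
At 500 Mbps: 18110.4 / 500 = 36.2 s ≈ 36.2 seconds.

36 seconds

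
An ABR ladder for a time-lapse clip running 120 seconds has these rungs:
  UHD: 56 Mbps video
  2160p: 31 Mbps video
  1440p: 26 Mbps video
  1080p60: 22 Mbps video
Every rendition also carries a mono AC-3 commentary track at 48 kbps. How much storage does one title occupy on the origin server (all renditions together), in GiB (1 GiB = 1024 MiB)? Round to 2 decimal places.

1.89 GiB

Audio: 48 kbps = 0.048 Mbps.
Sum of rendition bitrates: (56+0.048) + (31+0.048) + (26+0.048) + (22+0.048) = 135.192 Mbps.
× 120 s = 16,223 Mb = 2,028 MB = 1.889 GiB.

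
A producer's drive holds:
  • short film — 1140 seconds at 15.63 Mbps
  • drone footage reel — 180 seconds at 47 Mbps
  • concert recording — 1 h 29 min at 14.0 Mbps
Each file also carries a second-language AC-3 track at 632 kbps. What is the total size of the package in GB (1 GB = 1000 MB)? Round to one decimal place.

Audio: 632 kbps = 0.632 Mbps.
short film: 16.262 Mbps × 1140 s = 18538.7 Mb
drone footage reel: 47.632 Mbps × 180 s = 8573.8 Mb
concert recording: 14.632 Mbps × 5340 s = 78134.9 Mb
Total: 105247.3 Mb = 13155.9 MB.
= 13.16 GB.

13.2 GB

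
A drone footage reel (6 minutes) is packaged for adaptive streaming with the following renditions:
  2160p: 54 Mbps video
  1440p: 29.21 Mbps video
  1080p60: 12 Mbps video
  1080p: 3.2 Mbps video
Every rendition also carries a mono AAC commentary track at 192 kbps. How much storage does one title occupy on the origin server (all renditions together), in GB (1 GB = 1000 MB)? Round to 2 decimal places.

6 min = 360 s
Audio: 192 kbps = 0.192 Mbps.
Sum of rendition bitrates: (54+0.192) + (29.21+0.192) + (12+0.192) + (3.2+0.192) = 99.178 Mbps.
× 360 s = 35,704 Mb = 4,463 MB = 4.463 GB.

4.46 GB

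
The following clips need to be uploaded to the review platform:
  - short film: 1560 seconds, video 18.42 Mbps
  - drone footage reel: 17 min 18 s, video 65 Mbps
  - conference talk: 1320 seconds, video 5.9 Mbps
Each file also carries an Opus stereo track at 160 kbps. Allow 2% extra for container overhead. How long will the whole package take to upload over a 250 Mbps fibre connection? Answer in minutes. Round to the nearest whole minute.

7 minutes

Audio: 160 kbps = 0.160 Mbps.
short film: 18.580 Mbps × 1560 s × 1.02 = 29564.5 Mb
drone footage reel: 65.160 Mbps × 1038 s × 1.02 = 68988.8 Mb
conference talk: 6.060 Mbps × 1320 s × 1.02 = 8159.2 Mb
Total: 106712.5 Mb = 13339.1 MB.
At 250 Mbps: 106712.5 / 250 = 427 s ≈ 7.11 minutes.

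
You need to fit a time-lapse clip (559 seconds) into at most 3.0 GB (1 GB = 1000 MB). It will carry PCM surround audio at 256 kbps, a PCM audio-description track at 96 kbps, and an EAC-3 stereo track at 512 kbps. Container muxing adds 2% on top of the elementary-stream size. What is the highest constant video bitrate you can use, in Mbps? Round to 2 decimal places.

Budget: 3.0 GB = 24000.0 Mb.
Stream payload after overhead: 24000.0 / 1.02 = 23529.4 Mb.
Total bitrate budget: 23529.4 Mb / 559 s = 42.092 Mbps.
Audio total: 256 + 96 + 512 = 864 kbps = 0.864 Mbps.
Video: 42.092 − 0.864 = 41.228 Mbps.

41.23 Mbps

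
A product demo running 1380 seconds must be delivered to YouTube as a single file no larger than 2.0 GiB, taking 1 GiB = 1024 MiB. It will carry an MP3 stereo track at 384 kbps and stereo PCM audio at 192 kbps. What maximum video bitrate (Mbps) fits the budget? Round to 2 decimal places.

11.87 Mbps

Budget: 2.0 GiB = 17179.9 Mb.
Total bitrate budget: 17179.9 Mb / 1380 s = 12.449 Mbps.
Audio total: 384 + 192 = 576 kbps = 0.576 Mbps.
Video: 12.449 − 0.576 = 11.873 Mbps.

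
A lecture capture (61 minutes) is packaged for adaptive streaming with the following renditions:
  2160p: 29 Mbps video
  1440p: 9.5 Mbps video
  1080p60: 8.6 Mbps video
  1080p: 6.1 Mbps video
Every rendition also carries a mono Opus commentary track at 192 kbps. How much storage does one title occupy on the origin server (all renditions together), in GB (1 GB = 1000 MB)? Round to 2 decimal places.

61 min = 3660 s
Audio: 192 kbps = 0.192 Mbps.
Sum of rendition bitrates: (29+0.192) + (9.5+0.192) + (8.6+0.192) + (6.1+0.192) = 53.968 Mbps.
× 3660 s = 197,523 Mb = 24,690 MB = 24.69 GB.

24.69 GB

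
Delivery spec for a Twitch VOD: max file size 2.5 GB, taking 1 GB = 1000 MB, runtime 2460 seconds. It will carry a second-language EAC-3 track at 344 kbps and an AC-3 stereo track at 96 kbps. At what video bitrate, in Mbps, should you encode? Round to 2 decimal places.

Budget: 2.5 GB = 20000.0 Mb.
Total bitrate budget: 20000.0 Mb / 2460 s = 8.130 Mbps.
Audio total: 344 + 96 = 440 kbps = 0.440 Mbps.
Video: 8.130 − 0.440 = 7.690 Mbps.

7.69 Mbps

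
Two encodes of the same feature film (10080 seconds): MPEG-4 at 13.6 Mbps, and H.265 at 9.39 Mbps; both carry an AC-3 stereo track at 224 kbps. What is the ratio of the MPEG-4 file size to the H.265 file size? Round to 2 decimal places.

1.44

Audio: 224 kbps = 0.224 Mbps.
MPEG-4: 13.824 Mbps × 10080 s = 139345.9 Mb = 16.222 GiB.
H.265: 9.614 Mbps × 10080 s = 96909.1 Mb = 11.282 GiB.
Ratio: 16.222 / 11.282 = 1.438.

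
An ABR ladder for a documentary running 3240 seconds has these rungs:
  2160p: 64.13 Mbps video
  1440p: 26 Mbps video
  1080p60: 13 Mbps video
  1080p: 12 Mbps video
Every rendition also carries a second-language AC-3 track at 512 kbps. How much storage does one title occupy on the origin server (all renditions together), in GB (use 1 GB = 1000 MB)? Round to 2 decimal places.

Audio: 512 kbps = 0.512 Mbps.
Sum of rendition bitrates: (64.13+0.512) + (26+0.512) + (13+0.512) + (12+0.512) = 117.178 Mbps.
× 3240 s = 379,657 Mb = 47,457 MB = 47.46 GB.

47.46 GB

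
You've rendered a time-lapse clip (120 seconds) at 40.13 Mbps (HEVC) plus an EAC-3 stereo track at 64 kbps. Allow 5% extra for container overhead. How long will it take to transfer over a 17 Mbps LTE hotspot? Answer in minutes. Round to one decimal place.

Audio: 64 kbps = 0.064 Mbps.
Total bitrate: 40.194 Mbps.
File: 40.194 Mbps × 120 s = 4823.3 Mb.
With 5% container overhead: ×1.05. → 5064.4 Mb.
At 17 Mbps: 5064.4 / 17 = 297.9 s ≈ 4.97 minutes.

5.0 minutes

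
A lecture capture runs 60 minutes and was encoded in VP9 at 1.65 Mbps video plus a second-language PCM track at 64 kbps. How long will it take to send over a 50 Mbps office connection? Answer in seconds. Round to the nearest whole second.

123 seconds

60 min = 3600 s
Audio: 64 kbps = 0.064 Mbps.
Total bitrate: 1.714 Mbps.
File: 1.714 Mbps × 3600 s = 6170.4 Mb.
At 50 Mbps: 6170.4 / 50 = 123.4 s ≈ 123 seconds.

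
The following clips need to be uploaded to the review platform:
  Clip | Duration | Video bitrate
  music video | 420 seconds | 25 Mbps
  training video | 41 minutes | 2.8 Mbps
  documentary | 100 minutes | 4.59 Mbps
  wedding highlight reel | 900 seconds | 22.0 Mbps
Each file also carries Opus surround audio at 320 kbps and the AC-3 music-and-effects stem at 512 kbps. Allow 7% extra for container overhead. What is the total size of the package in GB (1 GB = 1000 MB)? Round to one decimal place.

Audio total: 320 + 512 = 832 kbps = 0.832 Mbps.
music video: 25.832 Mbps × 420 s × 1.07 = 11608.9 Mb
training video: 3.632 Mbps × 2460 s × 1.07 = 9560.2 Mb
documentary: 5.422 Mbps × 6000 s × 1.07 = 34809.2 Mb
wedding highlight reel: 22.832 Mbps × 900 s × 1.07 = 21987.2 Mb
Total: 77965.5 Mb = 9745.7 MB.
= 9.746 GB.

9.7 GB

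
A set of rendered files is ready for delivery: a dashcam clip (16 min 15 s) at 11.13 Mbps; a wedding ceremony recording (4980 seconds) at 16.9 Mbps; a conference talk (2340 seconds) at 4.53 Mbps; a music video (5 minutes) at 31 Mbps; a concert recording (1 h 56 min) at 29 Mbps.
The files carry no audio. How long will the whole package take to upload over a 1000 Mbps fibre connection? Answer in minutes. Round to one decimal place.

5.3 minutes

dashcam clip: 11.130 Mbps × 975 s = 10851.8 Mb
wedding ceremony recording: 16.900 Mbps × 4980 s = 84162.0 Mb
conference talk: 4.530 Mbps × 2340 s = 10600.2 Mb
music video: 31.000 Mbps × 300 s = 9300.0 Mb
concert recording: 29.000 Mbps × 6960 s = 201840.0 Mb
Total: 316754.0 Mb = 39594.2 MB.
At 1000 Mbps: 316754.0 / 1000 = 317 s ≈ 5.28 minutes.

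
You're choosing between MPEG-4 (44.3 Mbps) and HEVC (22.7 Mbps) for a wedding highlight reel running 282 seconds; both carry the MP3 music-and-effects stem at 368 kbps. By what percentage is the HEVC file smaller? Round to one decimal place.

48.4%

Audio: 368 kbps = 0.368 Mbps.
MPEG-4: 44.668 Mbps × 282 s = 12596.4 Mb = 1.575 GB.
HEVC: 23.068 Mbps × 282 s = 6505.2 Mb = 0.813 GB.
Reduction: (1 − 0.813/1.575) × 100 = 48.36%.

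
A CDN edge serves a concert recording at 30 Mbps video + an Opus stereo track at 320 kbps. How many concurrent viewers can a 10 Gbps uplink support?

329

Audio: 320 kbps = 0.320 Mbps.
Per-viewer media rate: 30.320 Mbps.
10 Gbps = 10,000 Mbps; 10,000 / 30.320 = 329.82 → 329 viewers.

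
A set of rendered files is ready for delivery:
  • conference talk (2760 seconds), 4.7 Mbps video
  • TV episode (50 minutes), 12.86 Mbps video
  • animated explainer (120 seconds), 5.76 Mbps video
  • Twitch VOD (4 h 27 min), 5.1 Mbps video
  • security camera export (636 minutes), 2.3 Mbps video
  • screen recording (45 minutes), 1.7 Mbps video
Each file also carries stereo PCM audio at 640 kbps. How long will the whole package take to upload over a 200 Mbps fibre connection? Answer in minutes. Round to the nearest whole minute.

22 minutes

Audio: 640 kbps = 0.640 Mbps.
conference talk: 5.340 Mbps × 2760 s = 14738.4 Mb
TV episode: 13.500 Mbps × 3000 s = 40500.0 Mb
animated explainer: 6.400 Mbps × 120 s = 768.0 Mb
Twitch VOD: 5.740 Mbps × 16020 s = 91954.8 Mb
security camera export: 2.940 Mbps × 38160 s = 112190.4 Mb
screen recording: 2.340 Mbps × 2700 s = 6318.0 Mb
Total: 266469.6 Mb = 33308.7 MB.
At 200 Mbps: 266469.6 / 200 = 1332 s ≈ 22.2 minutes.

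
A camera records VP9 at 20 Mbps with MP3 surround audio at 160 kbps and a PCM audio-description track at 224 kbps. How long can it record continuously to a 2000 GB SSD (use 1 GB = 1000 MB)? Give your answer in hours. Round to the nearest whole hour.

218 hours

Audio total: 160 + 224 = 384 kbps = 0.384 Mbps.
Total bitrate: 20 + 0.384 = 20.384 Mbps.
Capacity: 2000 GB = 16,000,000 Mb.
Recording time: 16,000,000 / 20.384 = 784,929 s ≈ 218 hours.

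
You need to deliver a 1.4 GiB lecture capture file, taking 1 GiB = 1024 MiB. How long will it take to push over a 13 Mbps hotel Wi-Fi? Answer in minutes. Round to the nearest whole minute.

15 minutes

File: 1.4 GiB = 12025.9 Mb.
At 13 Mbps: 12025.9 / 13 = 925.1 s ≈ 15.4 minutes.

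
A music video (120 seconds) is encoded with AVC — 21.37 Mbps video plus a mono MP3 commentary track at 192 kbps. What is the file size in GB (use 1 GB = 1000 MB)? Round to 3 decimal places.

Audio: 192 kbps = 0.192 Mbps.
Total bitrate: 21.37 + 0.192 = 21.562 Mbps.
Stream data: 21.562 Mbps × 120 s = 2587.4 Mb.
2,587 Mb ÷ 8 = 323.4 MB → 0.3234 GB.

0.323 GB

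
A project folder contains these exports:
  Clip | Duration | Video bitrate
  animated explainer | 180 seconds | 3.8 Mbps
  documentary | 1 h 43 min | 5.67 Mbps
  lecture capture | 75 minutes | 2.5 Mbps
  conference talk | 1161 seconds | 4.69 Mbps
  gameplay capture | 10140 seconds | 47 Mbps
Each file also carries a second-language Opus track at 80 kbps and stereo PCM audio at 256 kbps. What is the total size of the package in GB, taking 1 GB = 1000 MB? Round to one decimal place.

67.1 GB

Audio total: 80 + 256 = 336 kbps = 0.336 Mbps.
animated explainer: 4.136 Mbps × 180 s = 744.5 Mb
documentary: 6.006 Mbps × 6180 s = 37117.1 Mb
lecture capture: 2.836 Mbps × 4500 s = 12762.0 Mb
conference talk: 5.026 Mbps × 1161 s = 5835.2 Mb
gameplay capture: 47.336 Mbps × 10140 s = 479987.0 Mb
Total: 536445.8 Mb = 67055.7 MB.
= 67.06 GB.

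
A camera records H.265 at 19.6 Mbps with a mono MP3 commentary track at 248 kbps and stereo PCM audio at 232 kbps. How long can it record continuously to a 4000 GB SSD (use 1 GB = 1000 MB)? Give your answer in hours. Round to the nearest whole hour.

443 hours

Audio total: 248 + 232 = 480 kbps = 0.480 Mbps.
Total bitrate: 19.6 + 0.480 = 20.080 Mbps.
Capacity: 4000 GB = 32,000,000 Mb.
Recording time: 32,000,000 / 20.080 = 1,593,625 s ≈ 443 hours.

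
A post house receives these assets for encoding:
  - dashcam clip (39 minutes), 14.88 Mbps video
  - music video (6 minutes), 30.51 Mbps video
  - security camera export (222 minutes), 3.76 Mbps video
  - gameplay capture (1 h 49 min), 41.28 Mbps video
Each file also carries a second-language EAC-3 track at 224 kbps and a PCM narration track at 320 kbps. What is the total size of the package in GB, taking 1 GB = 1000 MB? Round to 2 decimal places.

47.27 GB

Audio total: 224 + 320 = 544 kbps = 0.544 Mbps.
dashcam clip: 15.424 Mbps × 2340 s = 36092.2 Mb
music video: 31.054 Mbps × 360 s = 11179.4 Mb
security camera export: 4.304 Mbps × 13320 s = 57329.3 Mb
gameplay capture: 41.824 Mbps × 6540 s = 273529.0 Mb
Total: 378129.8 Mb = 47266.2 MB.
= 47.27 GB.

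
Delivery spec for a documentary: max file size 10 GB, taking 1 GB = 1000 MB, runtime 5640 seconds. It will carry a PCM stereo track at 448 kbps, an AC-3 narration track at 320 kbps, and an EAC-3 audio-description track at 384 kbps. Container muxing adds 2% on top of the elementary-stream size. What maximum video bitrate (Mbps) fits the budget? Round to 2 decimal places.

12.75 Mbps

Budget: 10 GB = 80000.0 Mb.
Stream payload after overhead: 80000.0 / 1.02 = 78431.4 Mb.
Total bitrate budget: 78431.4 Mb / 5640 s = 13.906 Mbps.
Audio total: 448 + 320 + 384 = 1152 kbps = 1.152 Mbps.
Video: 13.906 − 1.152 = 12.754 Mbps.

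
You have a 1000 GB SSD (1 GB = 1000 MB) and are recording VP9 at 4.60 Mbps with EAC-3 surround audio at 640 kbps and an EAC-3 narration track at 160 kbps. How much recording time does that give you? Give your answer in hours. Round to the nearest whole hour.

Audio total: 640 + 160 = 800 kbps = 0.800 Mbps.
Total bitrate: 4.60 + 0.800 = 5.400 Mbps.
Capacity: 1000 GB = 8,000,000 Mb.
Recording time: 8,000,000 / 5.400 = 1,481,481 s ≈ 412 hours.

412 hours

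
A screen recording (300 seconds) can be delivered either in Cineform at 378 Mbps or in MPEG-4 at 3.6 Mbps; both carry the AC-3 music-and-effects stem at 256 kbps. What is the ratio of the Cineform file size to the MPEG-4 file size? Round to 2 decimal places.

Audio: 256 kbps = 0.256 Mbps.
Cineform: 378.256 Mbps × 300 s = 113476.8 Mb = 14.185 GB.
MPEG-4: 3.856 Mbps × 300 s = 1156.8 Mb = 0.145 GB.
Ratio: 14.185 / 0.145 = 98.095.

98.10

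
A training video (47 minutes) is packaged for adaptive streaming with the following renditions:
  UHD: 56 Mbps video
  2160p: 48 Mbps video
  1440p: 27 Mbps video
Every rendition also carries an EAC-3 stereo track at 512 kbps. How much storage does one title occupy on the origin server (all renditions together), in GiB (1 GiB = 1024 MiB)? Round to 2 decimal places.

43.51 GiB

47 min = 2820 s
Audio: 512 kbps = 0.512 Mbps.
Sum of rendition bitrates: (56+0.512) + (48+0.512) + (27+0.512) = 132.536 Mbps.
× 2820 s = 373,752 Mb = 46,719 MB = 43.51 GiB.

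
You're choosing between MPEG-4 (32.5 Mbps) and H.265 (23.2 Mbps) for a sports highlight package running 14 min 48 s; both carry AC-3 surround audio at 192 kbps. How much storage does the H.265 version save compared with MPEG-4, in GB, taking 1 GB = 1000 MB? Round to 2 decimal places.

14 min 48 s = 888 s
Audio: 192 kbps = 0.192 Mbps.
MPEG-4: 32.692 Mbps × 888 s = 29030.5 Mb = 3.629 GB.
H.265: 23.392 Mbps × 888 s = 20772.1 Mb = 2.597 GB.
Saving: 3.629 − 2.597 = 1.032 GB.

1.03 GB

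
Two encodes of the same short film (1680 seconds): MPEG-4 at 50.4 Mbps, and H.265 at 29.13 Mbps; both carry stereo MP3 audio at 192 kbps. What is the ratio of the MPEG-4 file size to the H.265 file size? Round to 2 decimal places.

Audio: 192 kbps = 0.192 Mbps.
MPEG-4: 50.592 Mbps × 1680 s = 84994.6 Mb = 10.624 GB.
H.265: 29.322 Mbps × 1680 s = 49261.0 Mb = 6.158 GB.
Ratio: 10.624 / 6.158 = 1.725.

1.73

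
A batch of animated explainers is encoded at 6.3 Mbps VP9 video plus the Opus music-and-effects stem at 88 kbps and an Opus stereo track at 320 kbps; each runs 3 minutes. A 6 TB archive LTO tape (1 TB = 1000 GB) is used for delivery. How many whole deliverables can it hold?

3 min = 180 s
Audio total: 88 + 320 = 408 kbps = 0.408 Mbps.
Total bitrate: 6.708 Mbps.
Per item: 6.708 Mbps × 180 s = 1,207 Mb = 150.9 MB.
Capacity: 6 TB = 48,000,000 Mb; 39753.53 items → 39753 complete.

39753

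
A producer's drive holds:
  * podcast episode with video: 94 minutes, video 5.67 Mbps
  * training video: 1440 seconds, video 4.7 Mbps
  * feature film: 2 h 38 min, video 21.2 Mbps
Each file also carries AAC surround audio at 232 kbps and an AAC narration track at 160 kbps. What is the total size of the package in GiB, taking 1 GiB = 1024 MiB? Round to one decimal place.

28.7 GiB

Audio total: 232 + 160 = 392 kbps = 0.392 Mbps.
podcast episode with video: 6.062 Mbps × 5640 s = 34189.7 Mb
training video: 5.092 Mbps × 1440 s = 7332.5 Mb
feature film: 21.592 Mbps × 9480 s = 204692.2 Mb
Total: 246214.3 Mb = 30776.8 MB.
= 28.66 GiB.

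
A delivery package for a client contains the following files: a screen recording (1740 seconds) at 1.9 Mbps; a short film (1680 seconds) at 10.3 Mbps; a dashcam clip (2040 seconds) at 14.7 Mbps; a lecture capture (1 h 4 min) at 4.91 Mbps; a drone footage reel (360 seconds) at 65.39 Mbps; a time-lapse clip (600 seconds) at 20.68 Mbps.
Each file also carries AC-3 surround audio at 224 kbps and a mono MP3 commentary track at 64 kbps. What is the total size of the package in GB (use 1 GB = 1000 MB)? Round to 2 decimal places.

Audio total: 224 + 64 = 288 kbps = 0.288 Mbps.
screen recording: 2.188 Mbps × 1740 s = 3807.1 Mb
short film: 10.588 Mbps × 1680 s = 17787.8 Mb
dashcam clip: 14.988 Mbps × 2040 s = 30575.5 Mb
lecture capture: 5.198 Mbps × 3840 s = 19960.3 Mb
drone footage reel: 65.678 Mbps × 360 s = 23644.1 Mb
time-lapse clip: 20.968 Mbps × 600 s = 12580.8 Mb
Total: 108355.7 Mb = 13544.5 MB.
= 13.54 GB.

13.54 GB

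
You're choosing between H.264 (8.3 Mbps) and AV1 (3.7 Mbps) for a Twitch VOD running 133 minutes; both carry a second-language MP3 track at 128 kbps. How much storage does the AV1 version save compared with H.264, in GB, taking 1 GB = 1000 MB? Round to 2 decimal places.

4.59 GB

133 min = 7980 s
Audio: 128 kbps = 0.128 Mbps.
H.264: 8.428 Mbps × 7980 s = 67255.4 Mb = 8.407 GB.
AV1: 3.828 Mbps × 7980 s = 30547.4 Mb = 3.818 GB.
Saving: 8.407 − 3.818 = 4.588 GB.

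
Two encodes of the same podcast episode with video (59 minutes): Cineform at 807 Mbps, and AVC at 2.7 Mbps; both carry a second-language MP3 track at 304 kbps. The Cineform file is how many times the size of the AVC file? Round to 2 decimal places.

268.74

59 min = 3540 s
Audio: 304 kbps = 0.304 Mbps.
Cineform: 807.304 Mbps × 3540 s = 2857856.2 Mb = 357.232 GB.
AVC: 3.004 Mbps × 3540 s = 10634.2 Mb = 1.329 GB.
Ratio: 357.232 / 1.329 = 268.743.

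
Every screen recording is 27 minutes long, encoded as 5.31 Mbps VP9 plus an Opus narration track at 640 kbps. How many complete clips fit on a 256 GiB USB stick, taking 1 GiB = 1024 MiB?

228

27 min = 1620 s
Audio: 640 kbps = 0.640 Mbps.
Total bitrate: 5.950 Mbps.
Per item: 5.950 Mbps × 1620 s = 9,639 Mb = 1,205 MB.
Capacity: 256 GiB = 2,199,023 Mb; 228.14 items → 228 complete.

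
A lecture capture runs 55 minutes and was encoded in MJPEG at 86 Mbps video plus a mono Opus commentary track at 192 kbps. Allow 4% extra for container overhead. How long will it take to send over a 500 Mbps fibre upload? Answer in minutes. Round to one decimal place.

9.9 minutes

55 min = 3300 s
Audio: 192 kbps = 0.192 Mbps.
Total bitrate: 86.192 Mbps.
File: 86.192 Mbps × 3300 s = 284433.6 Mb.
With 4% container overhead: ×1.04. → 295810.9 Mb.
At 500 Mbps: 295810.9 / 500 = 591.6 s ≈ 9.86 minutes.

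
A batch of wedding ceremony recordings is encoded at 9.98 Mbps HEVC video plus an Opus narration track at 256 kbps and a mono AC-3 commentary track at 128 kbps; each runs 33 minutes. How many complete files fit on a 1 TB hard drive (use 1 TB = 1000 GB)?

33 min = 1980 s
Audio total: 256 + 128 = 384 kbps = 0.384 Mbps.
Total bitrate: 10.364 Mbps.
Per item: 10.364 Mbps × 1980 s = 20,521 Mb = 2,565 MB.
Capacity: 1 TB = 8,000,000 Mb; 389.85 items → 389 complete.

389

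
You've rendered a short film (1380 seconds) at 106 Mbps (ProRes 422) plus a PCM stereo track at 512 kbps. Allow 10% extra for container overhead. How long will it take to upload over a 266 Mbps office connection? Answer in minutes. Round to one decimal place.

10.1 minutes

Audio: 512 kbps = 0.512 Mbps.
Total bitrate: 106.512 Mbps.
File: 106.512 Mbps × 1380 s = 146986.6 Mb.
With 10% container overhead: ×1.10. → 161685.2 Mb.
At 266 Mbps: 161685.2 / 266 = 607.8 s ≈ 10.1 minutes.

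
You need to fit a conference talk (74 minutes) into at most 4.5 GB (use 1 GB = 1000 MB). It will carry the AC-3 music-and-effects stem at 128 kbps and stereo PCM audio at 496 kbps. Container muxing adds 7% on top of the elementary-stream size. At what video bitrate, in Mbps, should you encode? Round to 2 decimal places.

6.95 Mbps

Budget: 4.5 GB = 36000.0 Mb.
Stream payload after overhead: 36000.0 / 1.07 = 33644.9 Mb.
74 min = 4440 s
Total bitrate budget: 33644.9 Mb / 4440 s = 7.578 Mbps.
Audio total: 128 + 496 = 624 kbps = 0.624 Mbps.
Video: 7.578 − 0.624 = 6.954 Mbps.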